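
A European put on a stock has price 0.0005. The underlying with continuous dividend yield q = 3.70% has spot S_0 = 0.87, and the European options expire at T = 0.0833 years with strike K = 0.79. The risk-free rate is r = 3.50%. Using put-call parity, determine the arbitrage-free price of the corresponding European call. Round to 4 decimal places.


Answer: Call price = 0.0801

Derivation:
Put-call parity: C - P = S_0 * exp(-qT) - K * exp(-rT).
S_0 * exp(-qT) = 0.8700 * 0.99692264 = 0.86732270
K * exp(-rT) = 0.7900 * 0.99708875 = 0.78770011
C = P + S*exp(-qT) - K*exp(-rT)
C = 0.0005 + 0.86732270 - 0.78770011 = 0.0801


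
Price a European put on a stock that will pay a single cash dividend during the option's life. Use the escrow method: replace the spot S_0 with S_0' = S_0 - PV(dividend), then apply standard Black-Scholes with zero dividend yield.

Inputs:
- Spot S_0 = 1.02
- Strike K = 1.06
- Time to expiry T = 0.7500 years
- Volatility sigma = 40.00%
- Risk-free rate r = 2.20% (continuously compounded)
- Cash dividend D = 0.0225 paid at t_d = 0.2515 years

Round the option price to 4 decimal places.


Answer: Price = 0.1639

Derivation:
PV(D) = D * exp(-r * t_d) = 0.0225 * 0.99448228 = 0.02237585
S_0' = S_0 - PV(D) = 1.0200 - 0.02237585 = 0.99762415
d1 = (ln(S_0'/K) + (r + sigma^2/2)*T) / (sigma*sqrt(T)) = 0.04576198
d2 = d1 - sigma*sqrt(T) = -0.30064818
exp(-rT) = 0.98363538
N(-d1) = 0.48174998; N(-d2) = 0.61815861
P = K * exp(-rT) * N(-d2) - S_0' * N(-d1) = 1.0600 * 0.98363538 * 0.61815861 - 0.99762415 * 0.48174998 = 0.1639


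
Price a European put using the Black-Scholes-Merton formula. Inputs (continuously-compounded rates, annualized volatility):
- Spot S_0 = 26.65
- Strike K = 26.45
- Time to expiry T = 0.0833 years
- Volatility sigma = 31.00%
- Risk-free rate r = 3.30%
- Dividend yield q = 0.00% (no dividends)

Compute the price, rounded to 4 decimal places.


d1 = (ln(S/K) + (r - q + 0.5*sigma^2) * T) / (sigma * sqrt(T)) = 0.15965391
d2 = d1 - sigma * sqrt(T) = 0.07018251
exp(-rT) = 0.99725487; exp(-qT) = 1.00000000
P = K * exp(-rT) * N(-d2) - S_0 * exp(-qT) * N(-d1)
N(-d1) = 0.43657686; N(-d2) = 0.47202420
P = 26.4500 * 0.99725487 * 0.47202420 - 26.6500 * 1.00000000 * 0.43657686 = 0.8160

Answer: Price = 0.8160


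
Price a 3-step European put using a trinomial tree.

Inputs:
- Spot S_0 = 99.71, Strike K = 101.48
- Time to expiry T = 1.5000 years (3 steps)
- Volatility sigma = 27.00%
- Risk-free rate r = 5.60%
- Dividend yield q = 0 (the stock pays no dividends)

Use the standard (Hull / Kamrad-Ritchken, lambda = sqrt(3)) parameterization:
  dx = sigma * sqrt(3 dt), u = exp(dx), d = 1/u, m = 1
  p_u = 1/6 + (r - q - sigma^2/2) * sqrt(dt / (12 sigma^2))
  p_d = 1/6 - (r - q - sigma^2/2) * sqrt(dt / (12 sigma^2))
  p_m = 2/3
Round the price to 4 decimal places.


Answer: Price = V(0,0) = 8.8928

Derivation:
dt = T/N = 0.500000; dx = sigma*sqrt(3*dt) = 0.330681
u = exp(dx) = 1.391916; d = 1/u = 0.718434
p_u = 0.181447, p_m = 0.666667, p_d = 0.151887
Discount per step: exp(-r*dt) = 0.972388
Stock lattice S(k, j) with j the centered position index:
  k=0: S(0,+0) = 99.7100
  k=1: S(1,-1) = 71.6351; S(1,+0) = 99.7100; S(1,+1) = 138.7879
  k=2: S(2,-2) = 51.4651; S(2,-1) = 71.6351; S(2,+0) = 99.7100; S(2,+1) = 138.7879; S(2,+2) = 193.1811
  k=3: S(3,-3) = 36.9743; S(3,-2) = 51.4651; S(3,-1) = 71.6351; S(3,+0) = 99.7100; S(3,+1) = 138.7879; S(3,+2) = 193.1811; S(3,+3) = 268.8919
Terminal payoffs V(N, j) = max(K - S_T, 0):
  V(3,-3) = 64.505717; V(3,-2) = 50.014909; V(3,-1) = 29.844923; V(3,+0) = 1.770000; V(3,+1) = 0.000000; V(3,+2) = 0.000000; V(3,+3) = 0.000000
Backward induction: V(k, j) = exp(-r*dt) * [p_u * V(k+1, j+1) + p_m * V(k+1, j) + p_d * V(k+1, j-1)]
  V(2,-2) = exp(-r*dt) * [p_u*29.844923 + p_m*50.014909 + p_d*64.505717] = 47.215376
  V(2,-1) = exp(-r*dt) * [p_u*1.770000 + p_m*29.844923 + p_d*50.014909] = 27.046369
  V(2,+0) = exp(-r*dt) * [p_u*0.000000 + p_m*1.770000 + p_d*29.844923] = 5.555296
  V(2,+1) = exp(-r*dt) * [p_u*0.000000 + p_m*0.000000 + p_d*1.770000] = 0.261416
  V(2,+2) = exp(-r*dt) * [p_u*0.000000 + p_m*0.000000 + p_d*0.000000] = 0.000000
  V(1,-1) = exp(-r*dt) * [p_u*5.555296 + p_m*27.046369 + p_d*47.215376] = 25.486576
  V(1,+0) = exp(-r*dt) * [p_u*0.261416 + p_m*5.555296 + p_d*27.046369] = 7.641946
  V(1,+1) = exp(-r*dt) * [p_u*0.000000 + p_m*0.261416 + p_d*5.555296] = 0.989942
  V(0,+0) = exp(-r*dt) * [p_u*0.989942 + p_m*7.641946 + p_d*25.486576] = 8.892804


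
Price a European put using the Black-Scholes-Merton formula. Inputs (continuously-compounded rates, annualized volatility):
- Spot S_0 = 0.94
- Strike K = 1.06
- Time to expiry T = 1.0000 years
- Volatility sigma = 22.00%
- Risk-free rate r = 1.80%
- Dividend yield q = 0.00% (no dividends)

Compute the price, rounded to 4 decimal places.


Answer: Price = 0.1464

Derivation:
d1 = (ln(S/K) + (r - q + 0.5*sigma^2) * T) / (sigma * sqrt(T)) = -0.35429233
d2 = d1 - sigma * sqrt(T) = -0.57429233
exp(-rT) = 0.98216103; exp(-qT) = 1.00000000
P = K * exp(-rT) * N(-d2) - S_0 * exp(-qT) * N(-d1)
N(-d1) = 0.63844009; N(-d2) = 0.71711500
P = 1.0600 * 0.98216103 * 0.71711500 - 0.9400 * 1.00000000 * 0.63844009 = 0.1464


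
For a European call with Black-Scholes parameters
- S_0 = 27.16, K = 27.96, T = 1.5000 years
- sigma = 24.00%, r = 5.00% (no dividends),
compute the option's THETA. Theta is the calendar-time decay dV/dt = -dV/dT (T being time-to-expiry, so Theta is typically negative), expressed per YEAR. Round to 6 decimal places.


Answer: Theta = -1.667261

Derivation:
d1 = 0.3033638114; d2 = 0.0094250423
phi(d1) = 0.3810009790; exp(-qT) = 1.0000000000; exp(-rT) = 0.9277434863
Theta = -S*exp(-qT)*phi(d1)*sigma/(2*sqrt(T)) - r*K*exp(-rT)*N(d2) + q*S*exp(-qT)*N(d1)
N(d1) = 0.6191936893; N(d2) = 0.5037599922; sqrt(T) = 1.2247448714
Term 1 = -27.1600 * 1.0000000000 * 0.3810009790 * 0.2400 / (2 * 1.2247448714) = -1.0138914804
Term 2 = -0.0500 * 27.9600 * 0.9277434863 * 0.5037599922 = -0.6533693519
Term 3 = 0 (no dividend yield, q = 0)
Theta = -1.0138914804 + (-0.6533693519) + (0.0000000000) = -1.667261


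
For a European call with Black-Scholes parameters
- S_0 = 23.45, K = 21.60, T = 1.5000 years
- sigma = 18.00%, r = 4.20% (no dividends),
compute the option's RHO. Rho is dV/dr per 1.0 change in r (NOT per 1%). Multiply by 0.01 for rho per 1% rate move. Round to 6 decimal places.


Answer: Rho = 21.546536

Derivation:
d1 = 0.7687641010; d2 = 0.5483100242
phi(d1) = 0.2968769147; exp(-qT) = 1.0000000000; exp(-rT) = 0.9389434737
N(d2) = 0.7082604772
Rho = K*T*exp(-rT)*N(d2) = 21.6000 * 1.5000 * 0.9389434737 * 0.7082604772 = 21.546536


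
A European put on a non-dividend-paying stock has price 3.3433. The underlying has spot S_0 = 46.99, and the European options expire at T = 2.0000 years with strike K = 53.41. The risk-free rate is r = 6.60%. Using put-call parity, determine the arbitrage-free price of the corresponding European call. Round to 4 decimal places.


Put-call parity: C - P = S_0 * exp(-qT) - K * exp(-rT).
S_0 * exp(-qT) = 46.9900 * 1.00000000 = 46.99000000
K * exp(-rT) = 53.4100 * 0.87634100 = 46.80537255
C = P + S*exp(-qT) - K*exp(-rT)
C = 3.3433 + 46.99000000 - 46.80537255 = 3.5279

Answer: Call price = 3.5279


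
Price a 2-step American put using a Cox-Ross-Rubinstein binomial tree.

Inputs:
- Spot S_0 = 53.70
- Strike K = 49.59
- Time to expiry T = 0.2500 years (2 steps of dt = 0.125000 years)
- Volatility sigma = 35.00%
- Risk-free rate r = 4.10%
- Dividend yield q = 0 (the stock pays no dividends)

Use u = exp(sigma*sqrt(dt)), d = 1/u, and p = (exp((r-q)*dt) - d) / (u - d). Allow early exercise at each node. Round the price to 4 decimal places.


Answer: Price = V(0,0) = 1.9743

Derivation:
dt = T/N = 0.125000
u = exp(sigma*sqrt(dt)) = 1.131726; d = 1/u = 0.883606
p = (exp((r-q)*dt) - d) / (u - d) = 0.489812
Discount per step: exp(-r*dt) = 0.994888
Stock lattice S(k, i) with i counting down-moves:
  k=0: S(0,0) = 53.7000
  k=1: S(1,0) = 60.7737; S(1,1) = 47.4497
  k=2: S(2,0) = 68.7791; S(2,1) = 53.7000; S(2,2) = 41.9268
Terminal payoffs V(N, i) = max(K - S_T, 0):
  V(2,0) = 0.000000; V(2,1) = 0.000000; V(2,2) = 7.663184
Backward induction: V(k, i) = exp(-r*dt) * [p * V(k+1, i) + (1-p) * V(k+1, i+1)]; then take max(V_cont, immediate exercise) for American.
  V(1,0) = exp(-r*dt) * [p*0.000000 + (1-p)*0.000000] = 0.000000; exercise = 0.000000; V(1,0) = max -> 0.000000
  V(1,1) = exp(-r*dt) * [p*0.000000 + (1-p)*7.663184] = 3.889679; exercise = 2.140342; V(1,1) = max -> 3.889679
  V(0,0) = exp(-r*dt) * [p*0.000000 + (1-p)*3.889679] = 1.974324; exercise = 0.000000; V(0,0) = max -> 1.974324


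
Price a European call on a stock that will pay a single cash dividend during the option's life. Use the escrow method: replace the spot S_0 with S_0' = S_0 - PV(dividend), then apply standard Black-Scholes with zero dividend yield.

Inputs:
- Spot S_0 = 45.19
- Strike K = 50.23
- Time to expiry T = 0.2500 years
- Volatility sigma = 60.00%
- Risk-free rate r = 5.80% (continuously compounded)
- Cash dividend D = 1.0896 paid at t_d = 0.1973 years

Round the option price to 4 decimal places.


PV(D) = D * exp(-r * t_d) = 1.0896 * 0.98862183 = 1.07720234
S_0' = S_0 - PV(D) = 45.1900 - 1.07720234 = 44.11279766
d1 = (ln(S_0'/K) + (r + sigma^2/2)*T) / (sigma*sqrt(T)) = -0.23454174
d2 = d1 - sigma*sqrt(T) = -0.53454174
exp(-rT) = 0.98560462
N(d1) = 0.40728222; N(d2) = 0.29648339
C = S_0' * N(d1) - K * exp(-rT) * N(d2) = 44.11279766 * 0.40728222 - 50.2300 * 0.98560462 * 0.29648339 = 3.2884

Answer: Price = 3.2884


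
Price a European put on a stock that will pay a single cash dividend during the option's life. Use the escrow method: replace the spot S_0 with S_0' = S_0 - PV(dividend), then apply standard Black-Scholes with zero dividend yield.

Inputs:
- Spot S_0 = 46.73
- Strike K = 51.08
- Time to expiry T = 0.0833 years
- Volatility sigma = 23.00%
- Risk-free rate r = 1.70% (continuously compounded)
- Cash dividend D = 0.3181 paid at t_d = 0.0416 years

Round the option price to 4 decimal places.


PV(D) = D * exp(-r * t_d) = 0.3181 * 0.99929305 = 0.31787512
S_0' = S_0 - PV(D) = 46.7300 - 0.31787512 = 46.41212488
d1 = (ln(S_0'/K) + (r + sigma^2/2)*T) / (sigma*sqrt(T)) = -1.38912519
d2 = d1 - sigma*sqrt(T) = -1.45550719
exp(-rT) = 0.99858490
N(-d1) = 0.91760266; N(-d2) = 0.92723555
P = K * exp(-rT) * N(-d2) - S_0' * N(-d1) = 51.0800 * 0.99858490 * 0.92723555 - 46.41212488 * 0.91760266 = 4.7083

Answer: Price = 4.7083


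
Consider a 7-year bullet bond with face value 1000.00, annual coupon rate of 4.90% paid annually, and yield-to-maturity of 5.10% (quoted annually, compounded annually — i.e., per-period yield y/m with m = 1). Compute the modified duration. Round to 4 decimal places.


Answer: Modified duration = 5.7905

Derivation:
Coupon per period c = face * coupon_rate / m = 49.000000
Periods per year m = 1; per-period yield y/m = 0.051000
Number of cashflows N = 7
Cashflows (t years, CF_t, discount factor 1/(1+y/m)^(m*t), PV):
  t = 1.0000: CF_t = 49.000000, DF = 0.951475, PV = 46.622265
  t = 2.0000: CF_t = 49.000000, DF = 0.905304, PV = 44.359909
  t = 3.0000: CF_t = 49.000000, DF = 0.861374, PV = 42.207335
  t = 4.0000: CF_t = 49.000000, DF = 0.819576, PV = 40.159215
  t = 5.0000: CF_t = 49.000000, DF = 0.779806, PV = 38.210481
  t = 6.0000: CF_t = 49.000000, DF = 0.741965, PV = 36.356309
  t = 7.0000: CF_t = 1049.000000, DF = 0.705961, PV = 740.553563
Price P = sum_t PV_t = 988.469077
First compute Macaulay numerator sum_t t * PV_t:
  t * PV_t at t = 1.0000: 46.622265
  t * PV_t at t = 2.0000: 88.719818
  t * PV_t at t = 3.0000: 126.622005
  t * PV_t at t = 4.0000: 160.636860
  t * PV_t at t = 5.0000: 191.052403
  t * PV_t at t = 6.0000: 218.137853
  t * PV_t at t = 7.0000: 5183.874944
Macaulay duration D = 6015.666148 / 988.469077 = 6.085842
Modified duration = D / (1 + y/m) = 6.085842 / (1 + 0.051000) = 5.790525


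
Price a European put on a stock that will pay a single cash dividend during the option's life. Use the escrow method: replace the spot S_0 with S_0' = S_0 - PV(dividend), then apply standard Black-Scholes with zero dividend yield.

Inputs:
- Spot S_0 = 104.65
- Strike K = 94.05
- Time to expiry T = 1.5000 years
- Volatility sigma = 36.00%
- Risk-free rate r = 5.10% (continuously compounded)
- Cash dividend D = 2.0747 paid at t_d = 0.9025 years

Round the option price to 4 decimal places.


Answer: Price = 9.8986

Derivation:
PV(D) = D * exp(-r * t_d) = 2.0747 * 0.95501570 = 1.98137107
S_0' = S_0 - PV(D) = 104.6500 - 1.98137107 = 102.66862893
d1 = (ln(S_0'/K) + (r + sigma^2/2)*T) / (sigma*sqrt(T)) = 0.59282200
d2 = d1 - sigma*sqrt(T) = 0.15191384
exp(-rT) = 0.92635291
N(-d1) = 0.27665014; N(-d2) = 0.43962745
P = K * exp(-rT) * N(-d2) - S_0' * N(-d1) = 94.0500 * 0.92635291 * 0.43962745 - 102.66862893 * 0.27665014 = 9.8986


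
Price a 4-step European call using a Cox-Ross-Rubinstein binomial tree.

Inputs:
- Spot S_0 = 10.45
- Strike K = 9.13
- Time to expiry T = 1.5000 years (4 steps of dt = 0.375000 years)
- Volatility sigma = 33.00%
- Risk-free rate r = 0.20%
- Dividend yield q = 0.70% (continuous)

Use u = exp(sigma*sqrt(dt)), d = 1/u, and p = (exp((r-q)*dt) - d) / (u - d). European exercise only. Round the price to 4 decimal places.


Answer: Price = V(0,0) = 2.3147

Derivation:
dt = T/N = 0.375000
u = exp(sigma*sqrt(dt)) = 1.223949; d = 1/u = 0.817027
p = (exp((r-q)*dt) - d) / (u - d) = 0.445047
Discount per step: exp(-r*dt) = 0.999250
Stock lattice S(k, i) with i counting down-moves:
  k=0: S(0,0) = 10.4500
  k=1: S(1,0) = 12.7903; S(1,1) = 8.5379
  k=2: S(2,0) = 15.6546; S(2,1) = 10.4500; S(2,2) = 6.9757
  k=3: S(3,0) = 19.1605; S(3,1) = 12.7903; S(3,2) = 8.5379; S(3,3) = 5.6994
  k=4: S(4,0) = 23.4515; S(4,1) = 15.6546; S(4,2) = 10.4500; S(4,3) = 6.9757; S(4,4) = 4.6565
Terminal payoffs V(N, i) = max(S_T - K, 0):
  V(4,0) = 14.321480; V(4,1) = 6.524647; V(4,2) = 1.320000; V(4,3) = 0.000000; V(4,4) = 0.000000
Backward induction: V(k, i) = exp(-r*dt) * [p * V(k+1, i) + (1-p) * V(k+1, i+1)].
  V(3,0) = exp(-r*dt) * [p*14.321480 + (1-p)*6.524647] = 9.987111
  V(3,1) = exp(-r*dt) * [p*6.524647 + (1-p)*1.320000] = 3.633586
  V(3,2) = exp(-r*dt) * [p*1.320000 + (1-p)*0.000000] = 0.587022
  V(3,3) = exp(-r*dt) * [p*0.000000 + (1-p)*0.000000] = 0.000000
  V(2,0) = exp(-r*dt) * [p*9.987111 + (1-p)*3.633586] = 6.456360
  V(2,1) = exp(-r*dt) * [p*3.633586 + (1-p)*0.587022] = 1.941430
  V(2,2) = exp(-r*dt) * [p*0.587022 + (1-p)*0.000000] = 0.261056
  V(1,0) = exp(-r*dt) * [p*6.456360 + (1-p)*1.941430] = 3.947824
  V(1,1) = exp(-r*dt) * [p*1.941430 + (1-p)*0.261056] = 1.008145
  V(0,0) = exp(-r*dt) * [p*3.947824 + (1-p)*1.008145] = 2.314704


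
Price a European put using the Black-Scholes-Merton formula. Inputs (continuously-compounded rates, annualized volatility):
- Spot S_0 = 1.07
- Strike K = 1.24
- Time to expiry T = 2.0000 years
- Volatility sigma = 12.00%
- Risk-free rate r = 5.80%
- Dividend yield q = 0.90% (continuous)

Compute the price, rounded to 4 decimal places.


Answer: Price = 0.1026

Derivation:
d1 = (ln(S/K) + (r - q + 0.5*sigma^2) * T) / (sigma * sqrt(T)) = -0.20655020
d2 = d1 - sigma * sqrt(T) = -0.37625583
exp(-rT) = 0.89047522; exp(-qT) = 0.98216103
P = K * exp(-rT) * N(-d2) - S_0 * exp(-qT) * N(-d1)
N(-d1) = 0.58181942; N(-d2) = 0.64663664
P = 1.2400 * 0.89047522 * 0.64663664 - 1.0700 * 0.98216103 * 0.58181942 = 0.1026


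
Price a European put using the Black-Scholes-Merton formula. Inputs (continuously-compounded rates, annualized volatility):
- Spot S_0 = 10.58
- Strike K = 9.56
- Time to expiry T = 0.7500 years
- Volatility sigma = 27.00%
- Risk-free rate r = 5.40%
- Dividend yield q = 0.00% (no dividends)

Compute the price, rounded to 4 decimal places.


Answer: Price = 0.3830

Derivation:
d1 = (ln(S/K) + (r - q + 0.5*sigma^2) * T) / (sigma * sqrt(T)) = 0.72367734
d2 = d1 - sigma * sqrt(T) = 0.48985048
exp(-rT) = 0.96030916; exp(-qT) = 1.00000000
P = K * exp(-rT) * N(-d2) - S_0 * exp(-qT) * N(-d1)
N(-d1) = 0.23463192; N(-d2) = 0.31211985
P = 9.5600 * 0.96030916 * 0.31211985 - 10.5800 * 1.00000000 * 0.23463192 = 0.3830


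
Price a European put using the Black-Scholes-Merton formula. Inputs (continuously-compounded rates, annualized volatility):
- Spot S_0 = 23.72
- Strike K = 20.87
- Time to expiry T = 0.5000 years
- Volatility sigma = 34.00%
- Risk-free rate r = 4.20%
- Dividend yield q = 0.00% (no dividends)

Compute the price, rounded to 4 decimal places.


d1 = (ln(S/K) + (r - q + 0.5*sigma^2) * T) / (sigma * sqrt(T)) = 0.73999079
d2 = d1 - sigma * sqrt(T) = 0.49957449
exp(-rT) = 0.97921896; exp(-qT) = 1.00000000
P = K * exp(-rT) * N(-d2) - S_0 * exp(-qT) * N(-d1)
N(-d1) = 0.22965279; N(-d2) = 0.30868736
P = 20.8700 * 0.97921896 * 0.30868736 - 23.7200 * 1.00000000 * 0.22965279 = 0.8611

Answer: Price = 0.8611


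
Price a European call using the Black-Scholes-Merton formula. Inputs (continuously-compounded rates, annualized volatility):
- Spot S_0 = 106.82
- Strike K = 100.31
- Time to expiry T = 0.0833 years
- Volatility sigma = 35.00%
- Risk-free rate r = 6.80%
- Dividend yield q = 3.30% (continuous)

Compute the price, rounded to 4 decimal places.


d1 = (ln(S/K) + (r - q + 0.5*sigma^2) * T) / (sigma * sqrt(T)) = 0.70184275
d2 = d1 - sigma * sqrt(T) = 0.60082666
exp(-rT) = 0.99435161; exp(-qT) = 0.99725487
C = S_0 * exp(-qT) * N(d1) - K * exp(-rT) * N(d2)
N(d1) = 0.75861138; N(d2) = 0.72602228
C = 106.8200 * 0.99725487 * 0.75861138 - 100.3100 * 0.99435161 * 0.72602228 = 8.3965

Answer: Price = 8.3965


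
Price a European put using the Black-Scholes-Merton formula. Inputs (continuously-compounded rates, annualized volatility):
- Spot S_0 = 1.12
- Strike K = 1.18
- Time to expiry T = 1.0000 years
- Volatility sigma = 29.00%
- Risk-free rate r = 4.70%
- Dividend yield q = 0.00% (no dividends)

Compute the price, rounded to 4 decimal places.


Answer: Price = 0.1324

Derivation:
d1 = (ln(S/K) + (r - q + 0.5*sigma^2) * T) / (sigma * sqrt(T)) = 0.12711809
d2 = d1 - sigma * sqrt(T) = -0.16288191
exp(-rT) = 0.95408740; exp(-qT) = 1.00000000
P = K * exp(-rT) * N(-d2) - S_0 * exp(-qT) * N(-d1)
N(-d1) = 0.44942347; N(-d2) = 0.56469429
P = 1.1800 * 0.95408740 * 0.56469429 - 1.1200 * 1.00000000 * 0.44942347 = 0.1324


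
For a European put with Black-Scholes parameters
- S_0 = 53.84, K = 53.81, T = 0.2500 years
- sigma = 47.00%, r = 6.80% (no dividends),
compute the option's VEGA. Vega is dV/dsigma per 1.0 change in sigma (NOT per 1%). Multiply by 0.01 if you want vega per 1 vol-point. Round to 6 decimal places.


Answer: Vega = 10.542959

Derivation:
d1 = 0.1922121780; d2 = -0.0427878220
phi(d1) = 0.3916403660; exp(-qT) = 1.0000000000; exp(-rT) = 0.9831436846
Vega = S * exp(-qT) * phi(d1) * sqrt(T) = 53.8400 * 1.0000000000 * 0.3916403660 * 0.5000000000 = 10.542959


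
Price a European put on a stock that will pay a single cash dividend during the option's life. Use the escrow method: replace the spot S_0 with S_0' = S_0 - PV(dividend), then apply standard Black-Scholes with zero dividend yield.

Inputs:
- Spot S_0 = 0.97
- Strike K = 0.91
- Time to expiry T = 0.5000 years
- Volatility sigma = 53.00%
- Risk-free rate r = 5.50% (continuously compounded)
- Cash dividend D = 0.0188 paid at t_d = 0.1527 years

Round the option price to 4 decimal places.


Answer: Price = 0.1060

Derivation:
PV(D) = D * exp(-r * t_d) = 0.0188 * 0.99163667 = 0.01864277
S_0' = S_0 - PV(D) = 0.9700 - 0.01864277 = 0.95135723
d1 = (ln(S_0'/K) + (r + sigma^2/2)*T) / (sigma*sqrt(T)) = 0.37935620
d2 = d1 - sigma*sqrt(T) = 0.00458960
exp(-rT) = 0.97287468
N(-d1) = 0.35221169; N(-d2) = 0.49816902
P = K * exp(-rT) * N(-d2) - S_0' * N(-d1) = 0.9100 * 0.97287468 * 0.49816902 - 0.95135723 * 0.35221169 = 0.1060


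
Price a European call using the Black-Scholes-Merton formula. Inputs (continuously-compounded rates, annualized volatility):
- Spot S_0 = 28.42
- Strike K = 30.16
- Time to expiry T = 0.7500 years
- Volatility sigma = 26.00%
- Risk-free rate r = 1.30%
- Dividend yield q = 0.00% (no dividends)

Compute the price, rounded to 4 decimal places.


d1 = (ln(S/K) + (r - q + 0.5*sigma^2) * T) / (sigma * sqrt(T)) = -0.10802410
d2 = d1 - sigma * sqrt(T) = -0.33319071
exp(-rT) = 0.99029738; exp(-qT) = 1.00000000
C = S_0 * exp(-qT) * N(d1) - K * exp(-rT) * N(d2)
N(d1) = 0.45698829; N(d2) = 0.36949517
C = 28.4200 * 1.00000000 * 0.45698829 - 30.1600 * 0.99029738 * 0.36949517 = 1.9518

Answer: Price = 1.9518


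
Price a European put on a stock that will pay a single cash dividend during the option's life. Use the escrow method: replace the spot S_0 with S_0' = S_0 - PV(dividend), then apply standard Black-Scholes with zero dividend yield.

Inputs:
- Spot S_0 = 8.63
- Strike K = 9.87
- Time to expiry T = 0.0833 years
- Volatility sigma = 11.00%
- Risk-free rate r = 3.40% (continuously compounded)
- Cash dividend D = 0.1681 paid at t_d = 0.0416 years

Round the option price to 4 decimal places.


PV(D) = D * exp(-r * t_d) = 0.1681 * 0.99858660 = 0.16786241
S_0' = S_0 - PV(D) = 8.6300 - 0.16786241 = 8.46213759
d1 = (ln(S_0'/K) + (r + sigma^2/2)*T) / (sigma*sqrt(T)) = -4.74241802
d2 = d1 - sigma*sqrt(T) = -4.77416593
exp(-rT) = 0.99717181
N(-d1) = 0.99999894; N(-d2) = 0.99999910
P = K * exp(-rT) * N(-d2) - S_0' * N(-d1) = 9.8700 * 0.99717181 * 0.99999910 - 8.46213759 * 0.99999894 = 1.3799

Answer: Price = 1.3799


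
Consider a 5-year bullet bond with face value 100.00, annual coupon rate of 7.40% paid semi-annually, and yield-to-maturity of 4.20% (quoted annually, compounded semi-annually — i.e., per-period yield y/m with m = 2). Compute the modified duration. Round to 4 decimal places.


Coupon per period c = face * coupon_rate / m = 3.700000
Periods per year m = 2; per-period yield y/m = 0.021000
Number of cashflows N = 10
Cashflows (t years, CF_t, discount factor 1/(1+y/m)^(m*t), PV):
  t = 0.5000: CF_t = 3.700000, DF = 0.979432, PV = 3.623898
  t = 1.0000: CF_t = 3.700000, DF = 0.959287, PV = 3.549362
  t = 1.5000: CF_t = 3.700000, DF = 0.939556, PV = 3.476358
  t = 2.0000: CF_t = 3.700000, DF = 0.920231, PV = 3.404856
  t = 2.5000: CF_t = 3.700000, DF = 0.901304, PV = 3.334825
  t = 3.0000: CF_t = 3.700000, DF = 0.882766, PV = 3.266234
  t = 3.5000: CF_t = 3.700000, DF = 0.864609, PV = 3.199054
  t = 4.0000: CF_t = 3.700000, DF = 0.846826, PV = 3.133255
  t = 4.5000: CF_t = 3.700000, DF = 0.829408, PV = 3.068810
  t = 5.0000: CF_t = 103.700000, DF = 0.812349, PV = 84.240578
Price P = sum_t PV_t = 114.297229
First compute Macaulay numerator sum_t t * PV_t:
  t * PV_t at t = 0.5000: 1.811949
  t * PV_t at t = 1.0000: 3.549362
  t * PV_t at t = 1.5000: 5.214537
  t * PV_t at t = 2.0000: 6.809712
  t * PV_t at t = 2.5000: 8.337062
  t * PV_t at t = 3.0000: 9.798701
  t * PV_t at t = 3.5000: 11.196688
  t * PV_t at t = 4.0000: 12.533021
  t * PV_t at t = 4.5000: 13.809646
  t * PV_t at t = 5.0000: 421.202888
Macaulay duration D = 494.263566 / 114.297229 = 4.324371
Modified duration = D / (1 + y/m) = 4.324371 / (1 + 0.021000) = 4.235427

Answer: Modified duration = 4.2354


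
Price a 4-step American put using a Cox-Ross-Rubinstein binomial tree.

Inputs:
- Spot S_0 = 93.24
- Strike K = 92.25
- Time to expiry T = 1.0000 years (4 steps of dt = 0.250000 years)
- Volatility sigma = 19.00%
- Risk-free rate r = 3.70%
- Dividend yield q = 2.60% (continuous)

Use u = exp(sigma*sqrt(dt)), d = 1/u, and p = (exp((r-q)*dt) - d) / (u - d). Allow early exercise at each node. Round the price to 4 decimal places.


dt = T/N = 0.250000
u = exp(sigma*sqrt(dt)) = 1.099659; d = 1/u = 0.909373
p = (exp((r-q)*dt) - d) / (u - d) = 0.490740
Discount per step: exp(-r*dt) = 0.990793
Stock lattice S(k, i) with i counting down-moves:
  k=0: S(0,0) = 93.2400
  k=1: S(1,0) = 102.5322; S(1,1) = 84.7899
  k=2: S(2,0) = 112.7504; S(2,1) = 93.2400; S(2,2) = 77.1057
  k=3: S(3,0) = 123.9870; S(3,1) = 102.5322; S(3,2) = 84.7899; S(3,3) = 70.1178
  k=4: S(4,0) = 136.3434; S(4,1) = 112.7504; S(4,2) = 93.2400; S(4,3) = 77.1057; S(4,4) = 63.7632
Terminal payoffs V(N, i) = max(K - S_T, 0):
  V(4,0) = 0.000000; V(4,1) = 0.000000; V(4,2) = 0.000000; V(4,3) = 15.144330; V(4,4) = 28.486762
Backward induction: V(k, i) = exp(-r*dt) * [p * V(k+1, i) + (1-p) * V(k+1, i+1)]; then take max(V_cont, immediate exercise) for American.
  V(3,0) = exp(-r*dt) * [p*0.000000 + (1-p)*0.000000] = 0.000000; exercise = 0.000000; V(3,0) = max -> 0.000000
  V(3,1) = exp(-r*dt) * [p*0.000000 + (1-p)*0.000000] = 0.000000; exercise = 0.000000; V(3,1) = max -> 0.000000
  V(3,2) = exp(-r*dt) * [p*0.000000 + (1-p)*15.144330] = 7.641396; exercise = 7.460068; V(3,2) = max -> 7.641396
  V(3,3) = exp(-r*dt) * [p*15.144330 + (1-p)*28.486762] = 21.737101; exercise = 22.132191; V(3,3) = max -> 22.132191
  V(2,0) = exp(-r*dt) * [p*0.000000 + (1-p)*0.000000] = 0.000000; exercise = 0.000000; V(2,0) = max -> 0.000000
  V(2,1) = exp(-r*dt) * [p*0.000000 + (1-p)*7.641396] = 3.855630; exercise = 0.000000; V(2,1) = max -> 3.855630
  V(2,2) = exp(-r*dt) * [p*7.641396 + (1-p)*22.132191] = 14.882679; exercise = 15.144330; V(2,2) = max -> 15.144330
  V(1,0) = exp(-r*dt) * [p*0.000000 + (1-p)*3.855630] = 1.945440; exercise = 0.000000; V(1,0) = max -> 1.945440
  V(1,1) = exp(-r*dt) * [p*3.855630 + (1-p)*15.144330] = 9.516085; exercise = 7.460068; V(1,1) = max -> 9.516085
  V(0,0) = exp(-r*dt) * [p*1.945440 + (1-p)*9.516085] = 5.747459; exercise = 0.000000; V(0,0) = max -> 5.747459

Answer: Price = V(0,0) = 5.7475


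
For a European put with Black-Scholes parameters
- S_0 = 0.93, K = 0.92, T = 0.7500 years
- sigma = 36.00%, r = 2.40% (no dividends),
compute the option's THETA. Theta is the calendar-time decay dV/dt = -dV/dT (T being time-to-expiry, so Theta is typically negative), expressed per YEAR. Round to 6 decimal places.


Answer: Theta = -0.063382

Derivation:
d1 = 0.2482956292; d2 = -0.0634735162
phi(d1) = 0.3868323465; exp(-qT) = 1.0000000000; exp(-rT) = 0.9821610324
Theta = -S*exp(-qT)*phi(d1)*sigma/(2*sqrt(T)) + r*K*exp(-rT)*N(-d2) - q*S*exp(-qT)*N(-d1)
N(-d1) = 0.4019528403; N(-d2) = 0.5253052761; sqrt(T) = 0.8660254038
Term 1 = -0.9300 * 1.0000000000 * 0.3868323465 * 0.3600 / (2 * 0.8660254038) = -0.0747734818
Term 2 = 0.0240 * 0.9200 * 0.9821610324 * 0.5253052761 = 0.0113918309
Term 3 = 0 (no dividend yield, q = 0)
Theta = -0.0747734818 + (0.0113918309) + (0.0000000000) = -0.063382


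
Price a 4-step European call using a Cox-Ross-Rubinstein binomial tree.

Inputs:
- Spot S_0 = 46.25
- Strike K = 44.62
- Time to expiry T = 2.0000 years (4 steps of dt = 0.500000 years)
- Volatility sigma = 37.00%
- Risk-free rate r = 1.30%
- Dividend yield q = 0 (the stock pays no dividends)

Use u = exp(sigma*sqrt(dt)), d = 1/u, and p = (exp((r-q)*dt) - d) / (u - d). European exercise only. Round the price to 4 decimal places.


dt = T/N = 0.500000
u = exp(sigma*sqrt(dt)) = 1.299045; d = 1/u = 0.769796
p = (exp((r-q)*dt) - d) / (u - d) = 0.447285
Discount per step: exp(-r*dt) = 0.993521
Stock lattice S(k, i) with i counting down-moves:
  k=0: S(0,0) = 46.2500
  k=1: S(1,0) = 60.0808; S(1,1) = 35.6031
  k=2: S(2,0) = 78.0477; S(2,1) = 46.2500; S(2,2) = 27.4071
  k=3: S(3,0) = 101.3875; S(3,1) = 60.0808; S(3,2) = 35.6031; S(3,3) = 21.0979
  k=4: S(4,0) = 131.7070; S(4,1) = 78.0477; S(4,2) = 46.2500; S(4,3) = 27.4071; S(4,4) = 16.2411
Terminal payoffs V(N, i) = max(S_T - K, 0):
  V(4,0) = 87.086966; V(4,1) = 33.427724; V(4,2) = 1.630000; V(4,3) = 0.000000; V(4,4) = 0.000000
Backward induction: V(k, i) = exp(-r*dt) * [p * V(k+1, i) + (1-p) * V(k+1, i+1)].
  V(3,0) = exp(-r*dt) * [p*87.086966 + (1-p)*33.427724] = 57.056608
  V(3,1) = exp(-r*dt) * [p*33.427724 + (1-p)*1.630000] = 15.749928
  V(3,2) = exp(-r*dt) * [p*1.630000 + (1-p)*0.000000] = 0.724351
  V(3,3) = exp(-r*dt) * [p*0.000000 + (1-p)*0.000000] = 0.000000
  V(2,0) = exp(-r*dt) * [p*57.056608 + (1-p)*15.749928] = 34.004030
  V(2,1) = exp(-r*dt) * [p*15.749928 + (1-p)*0.724351] = 7.396826
  V(2,2) = exp(-r*dt) * [p*0.724351 + (1-p)*0.000000] = 0.321892
  V(1,0) = exp(-r*dt) * [p*34.004030 + (1-p)*7.396826] = 19.172793
  V(1,1) = exp(-r*dt) * [p*7.396826 + (1-p)*0.321892] = 3.463814
  V(0,0) = exp(-r*dt) * [p*19.172793 + (1-p)*3.463814] = 10.422235

Answer: Price = V(0,0) = 10.4222


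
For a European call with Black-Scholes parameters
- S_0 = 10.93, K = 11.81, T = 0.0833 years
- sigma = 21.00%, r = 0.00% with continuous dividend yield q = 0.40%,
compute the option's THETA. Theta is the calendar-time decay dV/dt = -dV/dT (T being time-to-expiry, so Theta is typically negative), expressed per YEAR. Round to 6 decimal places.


Answer: Theta = -0.718904

Derivation:
d1 = -1.2527998370; d2 = -1.3134094897
phi(d1) = 0.1820102547; exp(-qT) = 0.9996668555; exp(-rT) = 1.0000000000
Theta = -S*exp(-qT)*phi(d1)*sigma/(2*sqrt(T)) - r*K*exp(-rT)*N(d2) + q*S*exp(-qT)*N(d1)
N(d1) = 0.1051392805; N(d2) = 0.0945225008; sqrt(T) = 0.2886173938
Term 1 = -10.9300 * 0.9996668555 * 0.1820102547 * 0.2100 / (2 * 0.2886173938) = -0.7234992925
Term 2 = -0.0000 * 11.8100 * 1.0000000000 * 0.0945225008 = -0.0000000000
Term 3 = 0.0040 * 10.9300 * 0.9996668555 * 0.1051392805 = 0.0045951580
Theta = -0.7234992925 + (-0.0000000000) + (0.0045951580) = -0.718904


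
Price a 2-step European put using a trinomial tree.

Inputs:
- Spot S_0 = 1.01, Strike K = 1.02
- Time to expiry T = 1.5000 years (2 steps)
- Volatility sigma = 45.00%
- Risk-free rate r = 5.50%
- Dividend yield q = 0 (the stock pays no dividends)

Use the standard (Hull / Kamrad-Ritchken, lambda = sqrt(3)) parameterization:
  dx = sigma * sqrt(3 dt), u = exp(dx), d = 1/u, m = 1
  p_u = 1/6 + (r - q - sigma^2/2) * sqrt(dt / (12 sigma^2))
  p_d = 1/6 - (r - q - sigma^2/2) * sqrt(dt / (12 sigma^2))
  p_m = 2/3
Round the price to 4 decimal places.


dt = T/N = 0.750000; dx = sigma*sqrt(3*dt) = 0.675000
u = exp(dx) = 1.964033; d = 1/u = 0.509156
p_u = 0.140972, p_m = 0.666667, p_d = 0.192361
Discount per step: exp(-r*dt) = 0.959589
Stock lattice S(k, j) with j the centered position index:
  k=0: S(0,+0) = 1.0100
  k=1: S(1,-1) = 0.5142; S(1,+0) = 1.0100; S(1,+1) = 1.9837
  k=2: S(2,-2) = 0.2618; S(2,-1) = 0.5142; S(2,+0) = 1.0100; S(2,+1) = 1.9837; S(2,+2) = 3.8960
Terminal payoffs V(N, j) = max(K - S_T, 0):
  V(2,-2) = 0.758167; V(2,-1) = 0.505752; V(2,+0) = 0.010000; V(2,+1) = 0.000000; V(2,+2) = 0.000000
Backward induction: V(k, j) = exp(-r*dt) * [p_u * V(k+1, j+1) + p_m * V(k+1, j) + p_d * V(k+1, j-1)]
  V(1,-1) = exp(-r*dt) * [p_u*0.010000 + p_m*0.505752 + p_d*0.758167] = 0.464844
  V(1,+0) = exp(-r*dt) * [p_u*0.000000 + p_m*0.010000 + p_d*0.505752] = 0.099753
  V(1,+1) = exp(-r*dt) * [p_u*0.000000 + p_m*0.000000 + p_d*0.010000] = 0.001846
  V(0,+0) = exp(-r*dt) * [p_u*0.001846 + p_m*0.099753 + p_d*0.464844] = 0.149869

Answer: Price = V(0,0) = 0.1499


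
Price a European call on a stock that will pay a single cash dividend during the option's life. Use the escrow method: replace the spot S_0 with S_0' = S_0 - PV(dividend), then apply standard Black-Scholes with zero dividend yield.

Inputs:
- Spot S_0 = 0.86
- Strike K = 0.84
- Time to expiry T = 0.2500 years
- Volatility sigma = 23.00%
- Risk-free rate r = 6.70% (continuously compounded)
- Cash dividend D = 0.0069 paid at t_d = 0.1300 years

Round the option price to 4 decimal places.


Answer: Price = 0.0536

Derivation:
PV(D) = D * exp(-r * t_d) = 0.0069 * 0.99132782 = 0.00684016
S_0' = S_0 - PV(D) = 0.8600 - 0.00684016 = 0.85315984
d1 = (ln(S_0'/K) + (r + sigma^2/2)*T) / (sigma*sqrt(T)) = 0.33832627
d2 = d1 - sigma*sqrt(T) = 0.22332627
exp(-rT) = 0.98338950
N(d1) = 0.63244134; N(d2) = 0.58835921
C = S_0' * N(d1) - K * exp(-rT) * N(d2) = 0.85315984 * 0.63244134 - 0.8400 * 0.98338950 * 0.58835921 = 0.0536


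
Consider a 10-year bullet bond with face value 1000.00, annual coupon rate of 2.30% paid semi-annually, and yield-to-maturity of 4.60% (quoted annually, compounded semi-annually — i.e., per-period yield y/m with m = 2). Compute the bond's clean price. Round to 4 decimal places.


Answer: Price = 817.2907

Derivation:
Coupon per period c = face * coupon_rate / m = 11.500000
Periods per year m = 2; per-period yield y/m = 0.023000
Number of cashflows N = 20
Cashflows (t years, CF_t, discount factor 1/(1+y/m)^(m*t), PV):
  t = 0.5000: CF_t = 11.500000, DF = 0.977517, PV = 11.241447
  t = 1.0000: CF_t = 11.500000, DF = 0.955540, PV = 10.988706
  t = 1.5000: CF_t = 11.500000, DF = 0.934056, PV = 10.741649
  t = 2.0000: CF_t = 11.500000, DF = 0.913056, PV = 10.500145
  t = 2.5000: CF_t = 11.500000, DF = 0.892528, PV = 10.264072
  t = 3.0000: CF_t = 11.500000, DF = 0.872461, PV = 10.033306
  t = 3.5000: CF_t = 11.500000, DF = 0.852846, PV = 9.807728
  t = 4.0000: CF_t = 11.500000, DF = 0.833671, PV = 9.587222
  t = 4.5000: CF_t = 11.500000, DF = 0.814928, PV = 9.371673
  t = 5.0000: CF_t = 11.500000, DF = 0.796606, PV = 9.160971
  t = 5.5000: CF_t = 11.500000, DF = 0.778696, PV = 8.955006
  t = 6.0000: CF_t = 11.500000, DF = 0.761189, PV = 8.753671
  t = 6.5000: CF_t = 11.500000, DF = 0.744075, PV = 8.556863
  t = 7.0000: CF_t = 11.500000, DF = 0.727346, PV = 8.364480
  t = 7.5000: CF_t = 11.500000, DF = 0.710993, PV = 8.176423
  t = 8.0000: CF_t = 11.500000, DF = 0.695008, PV = 7.992593
  t = 8.5000: CF_t = 11.500000, DF = 0.679382, PV = 7.812896
  t = 9.0000: CF_t = 11.500000, DF = 0.664108, PV = 7.637240
  t = 9.5000: CF_t = 11.500000, DF = 0.649177, PV = 7.465533
  t = 10.0000: CF_t = 1011.500000, DF = 0.634581, PV = 641.879067
Price P = sum_t PV_t = 817.290691


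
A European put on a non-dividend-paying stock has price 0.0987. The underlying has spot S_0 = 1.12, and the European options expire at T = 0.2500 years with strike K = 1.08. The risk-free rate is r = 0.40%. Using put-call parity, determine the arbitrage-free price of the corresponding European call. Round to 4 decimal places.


Put-call parity: C - P = S_0 * exp(-qT) - K * exp(-rT).
S_0 * exp(-qT) = 1.1200 * 1.00000000 = 1.12000000
K * exp(-rT) = 1.0800 * 0.99900050 = 1.07892054
C = P + S*exp(-qT) - K*exp(-rT)
C = 0.0987 + 1.12000000 - 1.07892054 = 0.1398

Answer: Call price = 0.1398


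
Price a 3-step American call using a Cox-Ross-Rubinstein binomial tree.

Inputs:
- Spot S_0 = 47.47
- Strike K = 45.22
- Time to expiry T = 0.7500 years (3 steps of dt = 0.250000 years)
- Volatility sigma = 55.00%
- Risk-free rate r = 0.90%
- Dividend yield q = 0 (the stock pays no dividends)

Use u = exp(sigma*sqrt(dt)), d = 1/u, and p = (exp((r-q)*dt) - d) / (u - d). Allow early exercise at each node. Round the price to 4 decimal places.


Answer: Price = V(0,0) = 10.6998

Derivation:
dt = T/N = 0.250000
u = exp(sigma*sqrt(dt)) = 1.316531; d = 1/u = 0.759572
p = (exp((r-q)*dt) - d) / (u - d) = 0.435724
Discount per step: exp(-r*dt) = 0.997753
Stock lattice S(k, i) with i counting down-moves:
  k=0: S(0,0) = 47.4700
  k=1: S(1,0) = 62.4957; S(1,1) = 36.0569
  k=2: S(2,0) = 82.2775; S(2,1) = 47.4700; S(2,2) = 27.3878
  k=3: S(3,0) = 108.3209; S(3,1) = 62.4957; S(3,2) = 36.0569; S(3,3) = 20.8030
Terminal payoffs V(N, i) = max(S_T - K, 0):
  V(3,0) = 63.100880; V(3,1) = 17.275711; V(3,2) = 0.000000; V(3,3) = 0.000000
Backward induction: V(k, i) = exp(-r*dt) * [p * V(k+1, i) + (1-p) * V(k+1, i+1)]; then take max(V_cont, immediate exercise) for American.
  V(2,0) = exp(-r*dt) * [p*63.100880 + (1-p)*17.275711] = 37.159151; exercise = 37.057521; V(2,0) = max -> 37.159151
  V(2,1) = exp(-r*dt) * [p*17.275711 + (1-p)*0.000000] = 7.510531; exercise = 2.250000; V(2,1) = max -> 7.510531
  V(2,2) = exp(-r*dt) * [p*0.000000 + (1-p)*0.000000] = 0.000000; exercise = 0.000000; V(2,2) = max -> 0.000000
  V(1,0) = exp(-r*dt) * [p*37.159151 + (1-p)*7.510531] = 20.383243; exercise = 17.275711; V(1,0) = max -> 20.383243
  V(1,1) = exp(-r*dt) * [p*7.510531 + (1-p)*0.000000] = 3.265166; exercise = 0.000000; V(1,1) = max -> 3.265166
  V(0,0) = exp(-r*dt) * [p*20.383243 + (1-p)*3.265166] = 10.699828; exercise = 2.250000; V(0,0) = max -> 10.699828


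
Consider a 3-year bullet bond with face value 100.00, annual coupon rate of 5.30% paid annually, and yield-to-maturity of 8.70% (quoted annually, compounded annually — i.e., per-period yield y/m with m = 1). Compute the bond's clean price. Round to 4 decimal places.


Answer: Price = 91.3474

Derivation:
Coupon per period c = face * coupon_rate / m = 5.300000
Periods per year m = 1; per-period yield y/m = 0.087000
Number of cashflows N = 3
Cashflows (t years, CF_t, discount factor 1/(1+y/m)^(m*t), PV):
  t = 1.0000: CF_t = 5.300000, DF = 0.919963, PV = 4.875805
  t = 2.0000: CF_t = 5.300000, DF = 0.846332, PV = 4.485561
  t = 3.0000: CF_t = 105.300000, DF = 0.778595, PV = 81.986008
Price P = sum_t PV_t = 91.347374


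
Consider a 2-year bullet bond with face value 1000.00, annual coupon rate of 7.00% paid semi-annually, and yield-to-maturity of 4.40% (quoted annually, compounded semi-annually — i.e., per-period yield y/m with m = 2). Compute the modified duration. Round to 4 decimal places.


Coupon per period c = face * coupon_rate / m = 35.000000
Periods per year m = 2; per-period yield y/m = 0.022000
Number of cashflows N = 4
Cashflows (t years, CF_t, discount factor 1/(1+y/m)^(m*t), PV):
  t = 0.5000: CF_t = 35.000000, DF = 0.978474, PV = 34.246575
  t = 1.0000: CF_t = 35.000000, DF = 0.957411, PV = 33.509369
  t = 1.5000: CF_t = 35.000000, DF = 0.936801, PV = 32.788033
  t = 2.0000: CF_t = 1035.000000, DF = 0.916635, PV = 948.717183
Price P = sum_t PV_t = 1049.261160
First compute Macaulay numerator sum_t t * PV_t:
  t * PV_t at t = 0.5000: 17.123288
  t * PV_t at t = 1.0000: 33.509369
  t * PV_t at t = 1.5000: 49.182049
  t * PV_t at t = 2.0000: 1897.434366
Macaulay duration D = 1997.249072 / 1049.261160 = 1.903481
Modified duration = D / (1 + y/m) = 1.903481 / (1 + 0.022000) = 1.862506

Answer: Modified duration = 1.8625


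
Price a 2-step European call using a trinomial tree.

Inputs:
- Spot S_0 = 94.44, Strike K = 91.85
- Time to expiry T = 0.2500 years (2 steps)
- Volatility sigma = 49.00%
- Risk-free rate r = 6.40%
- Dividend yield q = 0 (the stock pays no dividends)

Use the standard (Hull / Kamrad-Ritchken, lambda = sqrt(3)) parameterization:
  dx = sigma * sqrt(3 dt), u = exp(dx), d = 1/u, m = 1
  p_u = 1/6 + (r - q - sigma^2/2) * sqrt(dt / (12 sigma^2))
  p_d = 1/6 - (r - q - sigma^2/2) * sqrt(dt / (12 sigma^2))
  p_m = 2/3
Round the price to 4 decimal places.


dt = T/N = 0.125000; dx = sigma*sqrt(3*dt) = 0.300062
u = exp(dx) = 1.349943; d = 1/u = 0.740772
p_u = 0.154992, p_m = 0.666667, p_d = 0.178341
Discount per step: exp(-r*dt) = 0.992032
Stock lattice S(k, j) with j the centered position index:
  k=0: S(0,+0) = 94.4400
  k=1: S(1,-1) = 69.9585; S(1,+0) = 94.4400; S(1,+1) = 127.4886
  k=2: S(2,-2) = 51.8233; S(2,-1) = 69.9585; S(2,+0) = 94.4400; S(2,+1) = 127.4886; S(2,+2) = 172.1024
Terminal payoffs V(N, j) = max(S_T - K, 0):
  V(2,-2) = 0.000000; V(2,-1) = 0.000000; V(2,+0) = 2.590000; V(2,+1) = 35.638633; V(2,+2) = 80.252409
Backward induction: V(k, j) = exp(-r*dt) * [p_u * V(k+1, j+1) + p_m * V(k+1, j) + p_d * V(k+1, j-1)]
  V(1,-1) = exp(-r*dt) * [p_u*2.590000 + p_m*0.000000 + p_d*0.000000] = 0.398231
  V(1,+0) = exp(-r*dt) * [p_u*35.638633 + p_m*2.590000 + p_d*0.000000] = 7.192599
  V(1,+1) = exp(-r*dt) * [p_u*80.252409 + p_m*35.638633 + p_d*2.590000] = 36.367369
  V(0,+0) = exp(-r*dt) * [p_u*36.367369 + p_m*7.192599 + p_d*0.398231] = 10.419052

Answer: Price = V(0,0) = 10.4191


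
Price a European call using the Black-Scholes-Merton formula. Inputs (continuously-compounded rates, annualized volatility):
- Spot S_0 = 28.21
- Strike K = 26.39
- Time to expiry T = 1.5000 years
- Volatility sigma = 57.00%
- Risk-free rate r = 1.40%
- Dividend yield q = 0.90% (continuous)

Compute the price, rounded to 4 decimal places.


Answer: Price = 8.3598

Derivation:
d1 = (ln(S/K) + (r - q + 0.5*sigma^2) * T) / (sigma * sqrt(T)) = 0.45532773
d2 = d1 - sigma * sqrt(T) = -0.24277684
exp(-rT) = 0.97921896; exp(-qT) = 0.98659072
C = S_0 * exp(-qT) * N(d1) - K * exp(-rT) * N(d2)
N(d1) = 0.67556326; N(d2) = 0.40408914
C = 28.2100 * 0.98659072 * 0.67556326 - 26.3900 * 0.97921896 * 0.40408914 = 8.3598


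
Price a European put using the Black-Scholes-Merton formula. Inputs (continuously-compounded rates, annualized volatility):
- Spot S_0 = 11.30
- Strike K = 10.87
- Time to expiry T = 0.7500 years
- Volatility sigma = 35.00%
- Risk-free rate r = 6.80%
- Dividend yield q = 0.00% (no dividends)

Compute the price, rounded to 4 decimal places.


d1 = (ln(S/K) + (r - q + 0.5*sigma^2) * T) / (sigma * sqrt(T)) = 0.44780450
d2 = d1 - sigma * sqrt(T) = 0.14469561
exp(-rT) = 0.95027867; exp(-qT) = 1.00000000
P = K * exp(-rT) * N(-d2) - S_0 * exp(-qT) * N(-d1)
N(-d1) = 0.32714715; N(-d2) = 0.44247560
P = 10.8700 * 0.95027867 * 0.44247560 - 11.3000 * 1.00000000 * 0.32714715 = 0.8738

Answer: Price = 0.8738
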